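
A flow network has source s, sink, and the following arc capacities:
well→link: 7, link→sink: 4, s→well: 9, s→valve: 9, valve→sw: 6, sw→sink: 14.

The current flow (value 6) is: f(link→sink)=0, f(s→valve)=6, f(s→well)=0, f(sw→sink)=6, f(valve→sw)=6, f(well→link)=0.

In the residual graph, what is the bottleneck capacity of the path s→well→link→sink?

4

Residual capacities along the path: s→well: 9, well→link: 7, link→sink: 4.
Minimum is 4.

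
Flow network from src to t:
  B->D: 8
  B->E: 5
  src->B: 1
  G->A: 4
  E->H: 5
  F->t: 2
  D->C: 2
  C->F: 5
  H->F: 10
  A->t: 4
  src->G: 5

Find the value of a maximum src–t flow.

Augment src->G->A->t: bottleneck 4. Total 4.
Augment src->B->E->H->F->t: bottleneck 1. Total 5.
No augmenting path remains in the residual graph.

5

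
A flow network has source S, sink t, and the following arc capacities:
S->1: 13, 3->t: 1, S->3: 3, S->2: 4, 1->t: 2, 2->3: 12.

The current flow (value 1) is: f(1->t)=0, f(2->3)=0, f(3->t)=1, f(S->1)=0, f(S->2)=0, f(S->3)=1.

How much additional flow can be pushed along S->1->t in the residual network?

Residual capacities along the path: S->1: 13, 1->t: 2.
Minimum is 2.

2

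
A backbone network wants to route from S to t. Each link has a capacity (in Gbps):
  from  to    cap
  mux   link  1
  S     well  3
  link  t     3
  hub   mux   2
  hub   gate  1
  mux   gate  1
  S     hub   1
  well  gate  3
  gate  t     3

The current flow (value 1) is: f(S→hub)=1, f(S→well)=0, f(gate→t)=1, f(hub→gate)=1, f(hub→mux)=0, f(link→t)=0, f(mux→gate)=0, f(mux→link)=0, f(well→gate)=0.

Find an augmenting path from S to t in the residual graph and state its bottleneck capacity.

S→well→gate→t, bottleneck 2

Residual along S→well→gate→t: S→well: 3, well→gate: 3, gate→t: 2.
Bottleneck = min = 2.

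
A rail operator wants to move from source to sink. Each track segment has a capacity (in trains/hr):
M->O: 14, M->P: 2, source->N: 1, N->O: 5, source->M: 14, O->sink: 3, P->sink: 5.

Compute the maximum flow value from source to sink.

Augment source->N->O->sink: bottleneck 1. Total 1.
Augment source->M->O->sink: bottleneck 2. Total 3.
Augment source->M->P->sink: bottleneck 2. Total 5.
No augmenting path remains in the residual graph.

5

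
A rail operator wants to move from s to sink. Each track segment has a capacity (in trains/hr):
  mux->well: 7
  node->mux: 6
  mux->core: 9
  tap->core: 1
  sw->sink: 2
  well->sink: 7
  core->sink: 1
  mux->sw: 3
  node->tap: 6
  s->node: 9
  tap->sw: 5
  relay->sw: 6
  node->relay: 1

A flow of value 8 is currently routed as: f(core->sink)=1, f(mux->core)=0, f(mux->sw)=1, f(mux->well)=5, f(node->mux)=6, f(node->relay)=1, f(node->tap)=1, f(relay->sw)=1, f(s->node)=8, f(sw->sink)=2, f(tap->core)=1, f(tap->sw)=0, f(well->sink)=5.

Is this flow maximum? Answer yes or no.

Residual path s->node->tap->sw->mux->well->sink has bottleneck 1 > 0.
Pushing 1 along it raises the flow to 9, so the given flow is not maximum.

No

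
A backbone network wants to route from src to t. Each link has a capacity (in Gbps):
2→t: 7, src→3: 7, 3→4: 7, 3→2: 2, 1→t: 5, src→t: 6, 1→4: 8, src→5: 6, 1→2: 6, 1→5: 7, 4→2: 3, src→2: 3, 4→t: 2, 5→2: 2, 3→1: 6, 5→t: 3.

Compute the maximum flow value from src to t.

Augment src→t: bottleneck 6. Total 6.
Augment src→5→t: bottleneck 3. Total 9.
Augment src→2→t: bottleneck 3. Total 12.
Augment src→3→1→t: bottleneck 5. Total 17.
Augment src→3→4→t: bottleneck 2. Total 19.
Augment src→5→2→t: bottleneck 2. Total 21.
No augmenting path remains in the residual graph.

21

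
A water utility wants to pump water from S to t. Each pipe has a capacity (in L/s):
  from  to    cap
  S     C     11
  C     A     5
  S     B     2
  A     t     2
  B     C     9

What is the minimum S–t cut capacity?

2

Max flow = 2 (via 1 augmenting path).
In the residual at optimum, the set reachable from S is {A, B, C, S}.
Cut edges: A->t (cap 2). Sum = 2.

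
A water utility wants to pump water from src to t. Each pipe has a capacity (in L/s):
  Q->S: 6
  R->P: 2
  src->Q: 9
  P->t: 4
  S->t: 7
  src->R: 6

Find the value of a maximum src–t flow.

8

Augment src->R->P->t: bottleneck 2. Total 2.
Augment src->Q->S->t: bottleneck 6. Total 8.
No augmenting path remains in the residual graph.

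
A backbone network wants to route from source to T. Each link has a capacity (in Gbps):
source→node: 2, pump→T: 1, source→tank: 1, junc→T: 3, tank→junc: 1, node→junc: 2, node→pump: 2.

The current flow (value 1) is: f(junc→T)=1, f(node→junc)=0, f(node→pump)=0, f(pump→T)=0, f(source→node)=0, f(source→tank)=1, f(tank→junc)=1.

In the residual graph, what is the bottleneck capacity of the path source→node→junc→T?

2

Residual capacities along the path: source→node: 2, node→junc: 2, junc→T: 2.
Minimum is 2.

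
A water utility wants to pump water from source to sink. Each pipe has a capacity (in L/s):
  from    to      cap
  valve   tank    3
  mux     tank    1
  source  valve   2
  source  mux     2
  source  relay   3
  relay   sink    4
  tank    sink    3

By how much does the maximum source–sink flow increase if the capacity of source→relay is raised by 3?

Original max flow = 6.
After raising cap(source→relay), augmenting paths through that edge carry 1 more unit.
New max flow = 7. Increase = 1.

1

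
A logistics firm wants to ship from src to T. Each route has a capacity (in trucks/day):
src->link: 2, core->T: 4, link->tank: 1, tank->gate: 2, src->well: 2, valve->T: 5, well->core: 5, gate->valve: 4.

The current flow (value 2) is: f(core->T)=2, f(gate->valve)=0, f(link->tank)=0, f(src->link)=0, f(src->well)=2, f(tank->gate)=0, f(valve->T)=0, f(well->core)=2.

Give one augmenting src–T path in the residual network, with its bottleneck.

src->link->tank->gate->valve->T, bottleneck 1

Residual along src->link->tank->gate->valve->T: src->link: 2, link->tank: 1, tank->gate: 2, gate->valve: 4, valve->T: 5.
Bottleneck = min = 1.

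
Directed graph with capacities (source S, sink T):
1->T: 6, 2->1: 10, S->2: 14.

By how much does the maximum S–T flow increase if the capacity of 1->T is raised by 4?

Original max flow = 6.
After raising cap(1->T), augmenting paths through that edge carry 4 more units.
New max flow = 10. Increase = 4.

4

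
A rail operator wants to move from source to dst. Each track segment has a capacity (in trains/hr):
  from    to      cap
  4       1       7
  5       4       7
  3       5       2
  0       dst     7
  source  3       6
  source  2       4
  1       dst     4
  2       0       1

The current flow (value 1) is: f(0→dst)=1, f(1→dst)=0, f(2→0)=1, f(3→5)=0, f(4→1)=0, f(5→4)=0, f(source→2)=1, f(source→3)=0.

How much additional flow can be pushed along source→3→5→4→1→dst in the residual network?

2

Residual capacities along the path: source→3: 6, 3→5: 2, 5→4: 7, 4→1: 7, 1→dst: 4.
Minimum is 2.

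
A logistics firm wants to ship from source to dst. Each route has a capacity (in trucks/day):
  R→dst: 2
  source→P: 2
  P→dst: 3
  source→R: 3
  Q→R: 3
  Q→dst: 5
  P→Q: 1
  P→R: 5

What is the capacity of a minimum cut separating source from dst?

Max flow = 4 (via 2 augmenting paths).
In the residual at optimum, the set reachable from source is {R, source}.
Cut edges: source→P (cap 2), R→dst (cap 2). Sum = 4.

4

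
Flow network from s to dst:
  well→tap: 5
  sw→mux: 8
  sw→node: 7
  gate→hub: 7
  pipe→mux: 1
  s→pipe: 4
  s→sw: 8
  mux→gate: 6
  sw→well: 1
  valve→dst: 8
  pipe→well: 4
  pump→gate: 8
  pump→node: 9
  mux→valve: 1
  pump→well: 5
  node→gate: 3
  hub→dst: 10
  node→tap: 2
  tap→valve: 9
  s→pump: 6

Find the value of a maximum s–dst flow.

15

Augment s→pump→gate→hub→dst: bottleneck 6. Total 6.
Augment s→sw→mux→valve→dst: bottleneck 1. Total 7.
Augment s→sw→node→tap→valve→dst: bottleneck 2. Total 9.
Augment s→sw→node→gate→hub→dst: bottleneck 1. Total 10.
Augment s→sw→well→tap→valve→dst: bottleneck 1. Total 11.
Augment s→pipe→well→tap→valve→dst: bottleneck 4. Total 15.
No augmenting path remains in the residual graph.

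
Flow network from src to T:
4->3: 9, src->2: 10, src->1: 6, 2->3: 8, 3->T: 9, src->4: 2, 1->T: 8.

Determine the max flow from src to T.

15

Augment src->1->T: bottleneck 6. Total 6.
Augment src->2->3->T: bottleneck 8. Total 14.
Augment src->4->3->T: bottleneck 1. Total 15.
No augmenting path remains in the residual graph.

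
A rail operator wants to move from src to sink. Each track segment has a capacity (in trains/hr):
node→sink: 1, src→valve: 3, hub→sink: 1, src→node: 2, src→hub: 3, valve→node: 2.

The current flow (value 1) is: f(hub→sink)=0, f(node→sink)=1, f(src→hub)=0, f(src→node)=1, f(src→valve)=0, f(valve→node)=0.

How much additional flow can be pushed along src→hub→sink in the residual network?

Residual capacities along the path: src→hub: 3, hub→sink: 1.
Minimum is 1.

1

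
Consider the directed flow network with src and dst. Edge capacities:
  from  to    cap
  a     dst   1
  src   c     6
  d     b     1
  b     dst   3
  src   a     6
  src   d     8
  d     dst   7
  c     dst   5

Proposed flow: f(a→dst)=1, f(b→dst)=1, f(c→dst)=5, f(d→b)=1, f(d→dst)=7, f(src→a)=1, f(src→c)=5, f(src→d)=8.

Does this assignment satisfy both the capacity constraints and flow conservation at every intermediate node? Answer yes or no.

Every edge has 0 ≤ f(e) ≤ cap(e).
At each intermediate node, inflow equals outflow.

Yes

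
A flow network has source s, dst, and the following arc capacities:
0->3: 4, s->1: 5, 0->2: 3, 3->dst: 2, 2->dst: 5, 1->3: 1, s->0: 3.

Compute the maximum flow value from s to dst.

4

Augment s->1->3->dst: bottleneck 1. Total 1.
Augment s->0->3->dst: bottleneck 1. Total 2.
Augment s->0->2->dst: bottleneck 2. Total 4.
No augmenting path remains in the residual graph.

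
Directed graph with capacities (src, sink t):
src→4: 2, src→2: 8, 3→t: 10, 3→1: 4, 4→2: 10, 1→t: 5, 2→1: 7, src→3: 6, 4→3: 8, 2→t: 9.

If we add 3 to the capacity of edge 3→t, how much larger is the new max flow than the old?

0

Original max flow = 16.
Edge 3→t does not cross the min cut (source side {src}), so extra capacity there cannot help.
New max flow = 16. Increase = 0.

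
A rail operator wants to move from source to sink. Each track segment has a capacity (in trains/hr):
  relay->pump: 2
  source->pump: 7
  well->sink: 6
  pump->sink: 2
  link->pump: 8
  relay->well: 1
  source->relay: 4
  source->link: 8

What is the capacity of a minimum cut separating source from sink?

3

Max flow = 3 (via 2 augmenting paths).
In the residual at optimum, the set reachable from source is {link, pump, relay, source}.
Cut edges: relay->well (cap 1), pump->sink (cap 2). Sum = 3.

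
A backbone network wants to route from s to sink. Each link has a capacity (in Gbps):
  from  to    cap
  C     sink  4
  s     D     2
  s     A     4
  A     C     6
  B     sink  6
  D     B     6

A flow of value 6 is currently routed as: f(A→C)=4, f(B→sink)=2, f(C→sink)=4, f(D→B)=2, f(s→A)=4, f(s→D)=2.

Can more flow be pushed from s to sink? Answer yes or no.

Residual reachable from s: {s}; sink is not reachable.
Saturated cut: s→D, s→A with total capacity 6 = current flow value. Flow is maximum.

No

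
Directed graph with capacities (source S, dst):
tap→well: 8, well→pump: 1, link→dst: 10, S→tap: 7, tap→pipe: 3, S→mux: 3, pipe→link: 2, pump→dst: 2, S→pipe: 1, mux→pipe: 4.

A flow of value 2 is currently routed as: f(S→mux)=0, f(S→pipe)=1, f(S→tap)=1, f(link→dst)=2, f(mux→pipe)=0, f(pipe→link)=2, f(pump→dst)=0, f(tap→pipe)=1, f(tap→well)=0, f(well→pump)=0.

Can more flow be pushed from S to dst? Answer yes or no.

Residual path S→tap→well→pump→dst has bottleneck 1 > 0.
Pushing 1 along it raises the flow to 3, so the given flow is not maximum.

Yes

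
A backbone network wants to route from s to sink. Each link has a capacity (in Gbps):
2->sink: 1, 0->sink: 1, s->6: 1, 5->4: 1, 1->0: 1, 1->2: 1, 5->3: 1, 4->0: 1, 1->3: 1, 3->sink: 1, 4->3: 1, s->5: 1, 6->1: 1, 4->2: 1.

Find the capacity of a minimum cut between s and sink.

Max flow = 2 (via 2 augmenting paths).
In the residual at optimum, the set reachable from s is {s}.
Cut edges: s->6 (cap 1), s->5 (cap 1). Sum = 2.

2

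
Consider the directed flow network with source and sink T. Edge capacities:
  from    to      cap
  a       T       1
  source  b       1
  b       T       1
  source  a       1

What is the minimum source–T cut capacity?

2

Max flow = 2 (via 2 augmenting paths).
In the residual at optimum, the set reachable from source is {source}.
Cut edges: source→a (cap 1), source→b (cap 1). Sum = 2.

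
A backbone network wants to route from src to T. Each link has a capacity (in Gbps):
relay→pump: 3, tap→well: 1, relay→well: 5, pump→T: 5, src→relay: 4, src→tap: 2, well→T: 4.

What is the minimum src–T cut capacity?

Max flow = 5 (via 3 augmenting paths).
In the residual at optimum, the set reachable from src is {src, tap}.
Cut edges: src→relay (cap 4), tap→well (cap 1). Sum = 5.

5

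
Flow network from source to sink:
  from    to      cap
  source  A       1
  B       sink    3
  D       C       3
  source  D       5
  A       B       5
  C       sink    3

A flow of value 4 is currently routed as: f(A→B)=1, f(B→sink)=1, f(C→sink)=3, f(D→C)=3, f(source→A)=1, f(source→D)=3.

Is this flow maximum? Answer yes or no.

Residual reachable from source: {D, source}; sink is not reachable.
Saturated cut: D→C, source→A with total capacity 4 = current flow value. Flow is maximum.

Yes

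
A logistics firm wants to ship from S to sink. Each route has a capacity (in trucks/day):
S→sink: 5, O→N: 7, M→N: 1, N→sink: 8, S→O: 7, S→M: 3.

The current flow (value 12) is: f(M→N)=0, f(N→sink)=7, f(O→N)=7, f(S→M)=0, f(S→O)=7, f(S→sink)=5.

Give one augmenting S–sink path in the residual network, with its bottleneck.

Residual along S→M→N→sink: S→M: 3, M→N: 1, N→sink: 1.
Bottleneck = min = 1.

S→M→N→sink, bottleneck 1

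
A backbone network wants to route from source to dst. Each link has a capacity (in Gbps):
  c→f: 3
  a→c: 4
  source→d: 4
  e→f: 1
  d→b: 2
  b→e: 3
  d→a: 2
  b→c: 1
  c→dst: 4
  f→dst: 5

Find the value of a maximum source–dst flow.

4

Augment source→d→a→c→dst: bottleneck 2. Total 2.
Augment source→d→b→c→dst: bottleneck 1. Total 3.
Augment source→d→b→e→f→dst: bottleneck 1. Total 4.
No augmenting path remains in the residual graph.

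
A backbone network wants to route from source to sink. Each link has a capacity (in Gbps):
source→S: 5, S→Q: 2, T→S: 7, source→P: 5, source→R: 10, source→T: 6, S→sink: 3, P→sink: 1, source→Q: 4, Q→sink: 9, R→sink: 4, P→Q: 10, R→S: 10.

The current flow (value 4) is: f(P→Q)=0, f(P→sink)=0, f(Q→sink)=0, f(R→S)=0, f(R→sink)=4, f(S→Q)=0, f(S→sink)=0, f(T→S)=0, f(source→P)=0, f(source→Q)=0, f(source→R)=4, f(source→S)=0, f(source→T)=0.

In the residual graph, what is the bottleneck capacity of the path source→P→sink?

Residual capacities along the path: source→P: 5, P→sink: 1.
Minimum is 1.

1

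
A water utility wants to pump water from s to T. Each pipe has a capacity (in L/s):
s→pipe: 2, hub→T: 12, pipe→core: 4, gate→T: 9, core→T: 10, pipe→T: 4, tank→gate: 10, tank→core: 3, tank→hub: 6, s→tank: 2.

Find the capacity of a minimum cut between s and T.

4

Max flow = 4 (via 2 augmenting paths).
In the residual at optimum, the set reachable from s is {s}.
Cut edges: s→pipe (cap 2), s→tank (cap 2). Sum = 4.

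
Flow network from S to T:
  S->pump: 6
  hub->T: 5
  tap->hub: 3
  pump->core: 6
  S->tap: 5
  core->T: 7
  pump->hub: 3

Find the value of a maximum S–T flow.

9

Augment S->tap->hub->T: bottleneck 3. Total 3.
Augment S->pump->hub->T: bottleneck 2. Total 5.
Augment S->pump->core->T: bottleneck 4. Total 9.
No augmenting path remains in the residual graph.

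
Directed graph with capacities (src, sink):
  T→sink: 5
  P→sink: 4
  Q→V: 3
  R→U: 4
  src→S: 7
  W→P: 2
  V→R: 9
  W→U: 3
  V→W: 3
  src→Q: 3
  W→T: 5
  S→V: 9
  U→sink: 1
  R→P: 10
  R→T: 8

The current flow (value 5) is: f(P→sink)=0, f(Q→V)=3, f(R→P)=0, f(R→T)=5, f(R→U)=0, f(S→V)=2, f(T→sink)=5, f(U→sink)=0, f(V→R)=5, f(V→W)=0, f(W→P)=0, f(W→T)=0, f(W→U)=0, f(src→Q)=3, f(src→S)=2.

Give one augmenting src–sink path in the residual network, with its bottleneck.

src→S→V→R→P→sink, bottleneck 4

Residual along src→S→V→R→P→sink: src→S: 5, S→V: 7, V→R: 4, R→P: 10, P→sink: 4.
Bottleneck = min = 4.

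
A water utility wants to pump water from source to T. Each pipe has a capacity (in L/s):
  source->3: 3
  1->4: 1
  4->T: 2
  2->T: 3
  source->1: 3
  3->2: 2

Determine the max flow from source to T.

3

Augment source->3->2->T: bottleneck 2. Total 2.
Augment source->1->4->T: bottleneck 1. Total 3.
No augmenting path remains in the residual graph.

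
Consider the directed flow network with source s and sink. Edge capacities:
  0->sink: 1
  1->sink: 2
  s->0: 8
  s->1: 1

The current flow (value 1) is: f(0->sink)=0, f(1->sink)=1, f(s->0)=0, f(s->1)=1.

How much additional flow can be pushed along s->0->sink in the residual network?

1

Residual capacities along the path: s->0: 8, 0->sink: 1.
Minimum is 1.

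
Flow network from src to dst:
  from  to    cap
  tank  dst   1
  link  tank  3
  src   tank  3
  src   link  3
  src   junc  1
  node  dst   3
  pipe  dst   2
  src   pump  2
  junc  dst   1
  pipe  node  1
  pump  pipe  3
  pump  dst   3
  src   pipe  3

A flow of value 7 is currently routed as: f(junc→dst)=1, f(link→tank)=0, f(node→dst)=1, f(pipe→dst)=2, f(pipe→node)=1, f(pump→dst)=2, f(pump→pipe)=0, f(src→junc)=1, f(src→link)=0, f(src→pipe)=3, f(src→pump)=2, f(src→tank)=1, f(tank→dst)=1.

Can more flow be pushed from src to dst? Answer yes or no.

No

Residual reachable from src: {link, src, tank}; dst is not reachable.
Saturated cut: src→pump, src→pipe, src→junc, tank→dst with total capacity 7 = current flow value. Flow is maximum.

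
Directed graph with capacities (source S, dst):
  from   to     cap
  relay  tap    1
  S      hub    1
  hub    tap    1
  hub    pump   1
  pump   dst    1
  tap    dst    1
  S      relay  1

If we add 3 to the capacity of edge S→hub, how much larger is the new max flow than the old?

Original max flow = 2.
Even with extra capacity on S→hub, another cut of capacity 2 remains binding.
New max flow = 2. Increase = 0.

0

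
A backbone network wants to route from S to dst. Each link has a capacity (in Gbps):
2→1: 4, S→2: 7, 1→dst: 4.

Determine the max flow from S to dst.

4

Augment S→2→1→dst: bottleneck 4. Total 4.
No augmenting path remains in the residual graph.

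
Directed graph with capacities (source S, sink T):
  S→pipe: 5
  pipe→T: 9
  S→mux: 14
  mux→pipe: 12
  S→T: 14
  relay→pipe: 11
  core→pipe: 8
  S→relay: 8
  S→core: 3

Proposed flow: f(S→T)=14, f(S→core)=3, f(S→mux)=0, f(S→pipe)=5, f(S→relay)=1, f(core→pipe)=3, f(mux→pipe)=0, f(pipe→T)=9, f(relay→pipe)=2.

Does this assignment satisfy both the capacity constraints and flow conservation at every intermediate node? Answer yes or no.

Conservation fails at relay: inflow 1 ≠ outflow 2.

No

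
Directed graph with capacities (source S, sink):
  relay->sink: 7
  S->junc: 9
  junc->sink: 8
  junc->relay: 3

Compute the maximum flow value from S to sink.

Augment S->junc->sink: bottleneck 8. Total 8.
Augment S->junc->relay->sink: bottleneck 1. Total 9.
No augmenting path remains in the residual graph.

9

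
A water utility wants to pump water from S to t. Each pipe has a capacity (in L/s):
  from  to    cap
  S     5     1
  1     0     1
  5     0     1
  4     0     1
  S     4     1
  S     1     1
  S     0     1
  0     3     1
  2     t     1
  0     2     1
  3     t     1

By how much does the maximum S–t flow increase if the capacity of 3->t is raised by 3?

0

Original max flow = 2.
Edge 3->t does not cross the min cut (source side {0, 1, 4, 5, S}), so extra capacity there cannot help.
New max flow = 2. Increase = 0.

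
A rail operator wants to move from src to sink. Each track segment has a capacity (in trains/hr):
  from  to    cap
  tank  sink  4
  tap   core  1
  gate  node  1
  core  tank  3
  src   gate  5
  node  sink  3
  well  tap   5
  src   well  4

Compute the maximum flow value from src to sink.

2

Augment src→gate→node→sink: bottleneck 1. Total 1.
Augment src→well→tap→core→tank→sink: bottleneck 1. Total 2.
No augmenting path remains in the residual graph.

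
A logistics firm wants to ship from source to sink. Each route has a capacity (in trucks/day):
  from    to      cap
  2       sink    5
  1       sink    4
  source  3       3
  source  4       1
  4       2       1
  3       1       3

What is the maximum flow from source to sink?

4

Augment source→3→1→sink: bottleneck 3. Total 3.
Augment source→4→2→sink: bottleneck 1. Total 4.
No augmenting path remains in the residual graph.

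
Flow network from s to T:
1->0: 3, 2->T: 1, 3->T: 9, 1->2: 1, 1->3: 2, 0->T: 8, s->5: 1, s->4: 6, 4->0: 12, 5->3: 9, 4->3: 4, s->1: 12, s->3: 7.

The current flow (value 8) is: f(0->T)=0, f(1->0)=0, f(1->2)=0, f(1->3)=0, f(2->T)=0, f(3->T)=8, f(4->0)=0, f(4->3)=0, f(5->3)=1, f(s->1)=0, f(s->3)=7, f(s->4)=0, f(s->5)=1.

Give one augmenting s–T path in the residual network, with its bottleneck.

s->1->2->T, bottleneck 1

Residual along s->1->2->T: s->1: 12, 1->2: 1, 2->T: 1.
Bottleneck = min = 1.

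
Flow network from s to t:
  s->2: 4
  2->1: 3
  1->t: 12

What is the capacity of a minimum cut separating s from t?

Max flow = 3 (via 1 augmenting path).
In the residual at optimum, the set reachable from s is {2, s}.
Cut edges: 2->1 (cap 3). Sum = 3.

3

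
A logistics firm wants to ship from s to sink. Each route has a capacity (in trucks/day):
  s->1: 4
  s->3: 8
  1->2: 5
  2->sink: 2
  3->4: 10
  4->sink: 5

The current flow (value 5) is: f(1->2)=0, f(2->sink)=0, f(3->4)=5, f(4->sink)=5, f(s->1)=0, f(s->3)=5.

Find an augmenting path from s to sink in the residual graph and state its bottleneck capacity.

s->1->2->sink, bottleneck 2

Residual along s->1->2->sink: s->1: 4, 1->2: 5, 2->sink: 2.
Bottleneck = min = 2.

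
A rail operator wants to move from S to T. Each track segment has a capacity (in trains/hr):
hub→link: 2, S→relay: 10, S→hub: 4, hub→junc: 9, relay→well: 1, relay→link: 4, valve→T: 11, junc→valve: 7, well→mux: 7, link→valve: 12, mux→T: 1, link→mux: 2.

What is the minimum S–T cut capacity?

9

Max flow = 9 (via 4 augmenting paths).
In the residual at optimum, the set reachable from S is {S, relay}.
Cut edges: S→hub (cap 4), relay→well (cap 1), relay→link (cap 4). Sum = 9.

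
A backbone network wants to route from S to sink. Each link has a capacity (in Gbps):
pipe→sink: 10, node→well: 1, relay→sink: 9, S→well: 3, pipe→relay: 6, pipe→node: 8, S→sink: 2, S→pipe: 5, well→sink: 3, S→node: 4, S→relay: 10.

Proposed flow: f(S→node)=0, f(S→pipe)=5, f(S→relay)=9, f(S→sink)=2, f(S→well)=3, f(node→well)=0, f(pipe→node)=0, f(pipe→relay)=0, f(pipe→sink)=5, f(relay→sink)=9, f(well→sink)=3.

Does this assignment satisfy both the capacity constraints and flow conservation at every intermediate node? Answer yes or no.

Yes

Every edge has 0 ≤ f(e) ≤ cap(e).
At each intermediate node, inflow equals outflow.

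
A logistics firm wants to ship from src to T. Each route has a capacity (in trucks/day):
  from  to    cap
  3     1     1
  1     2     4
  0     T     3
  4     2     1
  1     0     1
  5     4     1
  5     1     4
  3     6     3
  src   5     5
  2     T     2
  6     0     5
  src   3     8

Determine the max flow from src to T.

Augment src→3→6→0→T: bottleneck 3. Total 3.
Augment src→3→1→2→T: bottleneck 1. Total 4.
Augment src→5→1→2→T: bottleneck 1. Total 5.
No augmenting path remains in the residual graph.

5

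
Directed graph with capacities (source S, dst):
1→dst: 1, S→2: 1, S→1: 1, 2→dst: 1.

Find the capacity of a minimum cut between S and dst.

2

Max flow = 2 (via 2 augmenting paths).
In the residual at optimum, the set reachable from S is {S}.
Cut edges: S→2 (cap 1), S→1 (cap 1). Sum = 2.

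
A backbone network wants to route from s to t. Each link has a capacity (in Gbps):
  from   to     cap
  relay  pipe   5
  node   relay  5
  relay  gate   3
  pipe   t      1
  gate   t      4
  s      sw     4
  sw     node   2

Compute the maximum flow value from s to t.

2

Augment s→sw→node→relay→gate→t: bottleneck 2. Total 2.
No augmenting path remains in the residual graph.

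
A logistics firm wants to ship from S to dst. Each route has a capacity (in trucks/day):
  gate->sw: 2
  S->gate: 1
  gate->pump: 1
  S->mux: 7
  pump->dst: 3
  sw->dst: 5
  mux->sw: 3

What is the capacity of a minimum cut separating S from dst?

4

Max flow = 4 (via 2 augmenting paths).
In the residual at optimum, the set reachable from S is {S, mux}.
Cut edges: S->gate (cap 1), mux->sw (cap 3). Sum = 4.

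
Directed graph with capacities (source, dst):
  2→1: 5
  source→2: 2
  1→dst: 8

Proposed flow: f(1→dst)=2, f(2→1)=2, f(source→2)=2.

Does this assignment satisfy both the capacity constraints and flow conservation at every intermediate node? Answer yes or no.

Yes

Every edge has 0 ≤ f(e) ≤ cap(e).
At each intermediate node, inflow equals outflow.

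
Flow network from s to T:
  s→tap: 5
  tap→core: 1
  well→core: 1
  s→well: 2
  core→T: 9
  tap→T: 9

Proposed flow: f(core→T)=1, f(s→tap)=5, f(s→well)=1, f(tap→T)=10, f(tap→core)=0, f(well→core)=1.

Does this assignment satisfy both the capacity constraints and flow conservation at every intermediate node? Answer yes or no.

No

Capacity violated on tap→T: flow 10 > capacity 9.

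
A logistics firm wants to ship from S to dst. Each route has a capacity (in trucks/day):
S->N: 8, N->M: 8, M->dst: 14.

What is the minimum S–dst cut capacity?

8

Max flow = 8 (via 1 augmenting path).
In the residual at optimum, the set reachable from S is {S}.
Cut edges: S->N (cap 8). Sum = 8.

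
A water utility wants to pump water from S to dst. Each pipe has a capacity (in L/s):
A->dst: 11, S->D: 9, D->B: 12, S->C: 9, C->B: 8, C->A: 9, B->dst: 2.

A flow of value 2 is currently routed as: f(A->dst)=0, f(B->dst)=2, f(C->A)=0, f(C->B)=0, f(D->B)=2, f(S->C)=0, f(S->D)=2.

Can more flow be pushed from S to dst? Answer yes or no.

Residual path S->C->A->dst has bottleneck 9 > 0.
Pushing 9 along it raises the flow to 11, so the given flow is not maximum.

Yes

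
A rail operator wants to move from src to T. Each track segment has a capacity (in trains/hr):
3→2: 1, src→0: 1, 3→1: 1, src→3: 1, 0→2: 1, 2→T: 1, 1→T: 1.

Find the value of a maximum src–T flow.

2

Augment src→0→2→T: bottleneck 1. Total 1.
Augment src→3→1→T: bottleneck 1. Total 2.
No augmenting path remains in the residual graph.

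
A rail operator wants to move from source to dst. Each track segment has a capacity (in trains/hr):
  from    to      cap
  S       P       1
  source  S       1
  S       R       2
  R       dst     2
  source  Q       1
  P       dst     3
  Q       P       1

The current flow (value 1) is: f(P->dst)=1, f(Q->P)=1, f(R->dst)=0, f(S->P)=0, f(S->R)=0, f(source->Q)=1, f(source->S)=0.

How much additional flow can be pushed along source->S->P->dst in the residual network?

1

Residual capacities along the path: source->S: 1, S->P: 1, P->dst: 2.
Minimum is 1.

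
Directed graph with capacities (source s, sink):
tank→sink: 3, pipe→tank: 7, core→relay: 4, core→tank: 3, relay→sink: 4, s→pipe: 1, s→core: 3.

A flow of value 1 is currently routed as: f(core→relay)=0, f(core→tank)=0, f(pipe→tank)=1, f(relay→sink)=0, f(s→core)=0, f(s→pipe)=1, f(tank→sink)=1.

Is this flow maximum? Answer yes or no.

Residual path s→core→tank→sink has bottleneck 2 > 0.
Pushing 2 along it raises the flow to 3, so the given flow is not maximum.

No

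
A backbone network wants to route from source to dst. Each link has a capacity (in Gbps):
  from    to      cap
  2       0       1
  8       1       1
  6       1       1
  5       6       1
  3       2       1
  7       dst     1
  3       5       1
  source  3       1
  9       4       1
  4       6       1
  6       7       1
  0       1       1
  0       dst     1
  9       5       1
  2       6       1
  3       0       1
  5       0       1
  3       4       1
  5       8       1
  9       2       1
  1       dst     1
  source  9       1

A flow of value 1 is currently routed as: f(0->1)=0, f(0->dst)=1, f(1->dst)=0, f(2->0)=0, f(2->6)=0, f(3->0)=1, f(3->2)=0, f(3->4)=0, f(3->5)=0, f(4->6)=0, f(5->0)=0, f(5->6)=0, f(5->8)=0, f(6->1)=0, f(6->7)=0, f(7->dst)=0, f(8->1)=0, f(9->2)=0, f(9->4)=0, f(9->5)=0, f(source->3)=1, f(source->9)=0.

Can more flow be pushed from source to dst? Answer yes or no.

Yes

Residual path source->9->2->6->1->dst has bottleneck 1 > 0.
Pushing 1 along it raises the flow to 2, so the given flow is not maximum.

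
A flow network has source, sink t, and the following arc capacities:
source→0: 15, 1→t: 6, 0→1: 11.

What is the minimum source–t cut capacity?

Max flow = 6 (via 1 augmenting path).
In the residual at optimum, the set reachable from source is {0, 1, source}.
Cut edges: 1→t (cap 6). Sum = 6.

6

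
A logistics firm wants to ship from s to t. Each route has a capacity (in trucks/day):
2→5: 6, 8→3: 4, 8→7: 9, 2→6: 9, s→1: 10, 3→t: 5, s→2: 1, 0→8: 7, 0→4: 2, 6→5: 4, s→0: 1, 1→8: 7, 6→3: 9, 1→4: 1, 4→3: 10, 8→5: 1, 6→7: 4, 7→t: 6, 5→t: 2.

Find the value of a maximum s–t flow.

Augment s→2→5→t: bottleneck 1. Total 1.
Augment s→0→4→3→t: bottleneck 1. Total 2.
Augment s→1→8→5→t: bottleneck 1. Total 3.
Augment s→1→8→3→t: bottleneck 4. Total 7.
Augment s→1→8→7→t: bottleneck 2. Total 9.
Augment s→1→4→0→8→7→t: bottleneck 1. Total 10.
No augmenting path remains in the residual graph.

10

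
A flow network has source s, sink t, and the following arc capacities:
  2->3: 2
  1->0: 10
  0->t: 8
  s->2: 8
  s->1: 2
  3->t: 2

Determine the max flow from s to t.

4

Augment s->2->3->t: bottleneck 2. Total 2.
Augment s->1->0->t: bottleneck 2. Total 4.
No augmenting path remains in the residual graph.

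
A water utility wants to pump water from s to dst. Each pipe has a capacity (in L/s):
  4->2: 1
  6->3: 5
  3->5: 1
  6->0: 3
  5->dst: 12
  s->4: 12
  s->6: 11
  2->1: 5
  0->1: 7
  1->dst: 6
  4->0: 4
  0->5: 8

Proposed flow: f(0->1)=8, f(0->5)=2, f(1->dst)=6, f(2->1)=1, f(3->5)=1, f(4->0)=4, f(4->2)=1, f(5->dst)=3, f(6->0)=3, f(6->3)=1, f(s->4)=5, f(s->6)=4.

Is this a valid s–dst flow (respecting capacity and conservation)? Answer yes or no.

Capacity violated on 0->1: flow 8 > capacity 7.

No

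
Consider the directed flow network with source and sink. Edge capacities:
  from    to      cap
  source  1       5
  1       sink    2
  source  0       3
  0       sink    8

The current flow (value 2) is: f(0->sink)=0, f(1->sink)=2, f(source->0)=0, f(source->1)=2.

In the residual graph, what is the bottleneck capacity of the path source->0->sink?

3

Residual capacities along the path: source->0: 3, 0->sink: 8.
Minimum is 3.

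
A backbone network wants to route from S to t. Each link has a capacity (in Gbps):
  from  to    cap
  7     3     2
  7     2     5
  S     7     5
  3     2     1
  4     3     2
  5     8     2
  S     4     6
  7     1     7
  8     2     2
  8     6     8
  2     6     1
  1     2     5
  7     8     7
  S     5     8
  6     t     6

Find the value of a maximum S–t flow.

6

Augment S->5->8->6->t: bottleneck 2. Total 2.
Augment S->7->8->6->t: bottleneck 4. Total 6.
No augmenting path remains in the residual graph.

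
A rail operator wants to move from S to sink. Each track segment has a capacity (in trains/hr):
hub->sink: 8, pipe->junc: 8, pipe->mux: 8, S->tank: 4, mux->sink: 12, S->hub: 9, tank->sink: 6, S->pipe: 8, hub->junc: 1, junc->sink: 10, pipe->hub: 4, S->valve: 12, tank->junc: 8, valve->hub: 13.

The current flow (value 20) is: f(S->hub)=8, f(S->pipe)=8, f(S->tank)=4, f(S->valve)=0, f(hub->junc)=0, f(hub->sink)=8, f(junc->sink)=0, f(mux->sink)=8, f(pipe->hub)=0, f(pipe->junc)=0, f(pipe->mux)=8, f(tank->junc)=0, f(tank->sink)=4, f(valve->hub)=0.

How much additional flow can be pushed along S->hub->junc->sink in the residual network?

1

Residual capacities along the path: S->hub: 1, hub->junc: 1, junc->sink: 10.
Minimum is 1.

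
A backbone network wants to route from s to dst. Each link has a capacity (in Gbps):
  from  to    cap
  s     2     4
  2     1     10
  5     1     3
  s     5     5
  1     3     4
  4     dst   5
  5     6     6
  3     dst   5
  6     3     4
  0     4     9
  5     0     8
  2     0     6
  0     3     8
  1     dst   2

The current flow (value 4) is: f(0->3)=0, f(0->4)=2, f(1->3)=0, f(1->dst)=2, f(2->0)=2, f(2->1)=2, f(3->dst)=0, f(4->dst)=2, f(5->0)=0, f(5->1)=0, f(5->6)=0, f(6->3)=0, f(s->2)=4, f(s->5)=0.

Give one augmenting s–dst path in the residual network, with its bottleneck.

Residual along s->5->6->3->dst: s->5: 5, 5->6: 6, 6->3: 4, 3->dst: 5.
Bottleneck = min = 4.

s->5->6->3->dst, bottleneck 4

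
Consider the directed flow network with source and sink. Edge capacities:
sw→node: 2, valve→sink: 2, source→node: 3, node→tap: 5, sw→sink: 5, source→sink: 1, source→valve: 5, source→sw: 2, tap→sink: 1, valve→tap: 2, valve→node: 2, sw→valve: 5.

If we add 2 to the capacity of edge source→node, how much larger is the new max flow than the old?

0

Original max flow = 6.
Edge source→node does not cross the min cut (source side {node, source, tap, valve}), so extra capacity there cannot help.
New max flow = 6. Increase = 0.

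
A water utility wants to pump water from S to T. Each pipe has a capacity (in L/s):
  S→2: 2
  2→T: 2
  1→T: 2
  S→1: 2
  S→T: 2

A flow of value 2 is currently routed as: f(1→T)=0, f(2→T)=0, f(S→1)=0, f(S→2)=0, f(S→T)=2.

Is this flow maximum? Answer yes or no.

Residual path S→1→T has bottleneck 2 > 0.
Pushing 2 along it raises the flow to 4, so the given flow is not maximum.

No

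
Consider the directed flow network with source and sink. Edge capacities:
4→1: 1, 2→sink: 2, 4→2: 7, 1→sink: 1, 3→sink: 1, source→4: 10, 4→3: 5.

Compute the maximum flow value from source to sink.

Augment source→4→1→sink: bottleneck 1. Total 1.
Augment source→4→2→sink: bottleneck 2. Total 3.
Augment source→4→3→sink: bottleneck 1. Total 4.
No augmenting path remains in the residual graph.

4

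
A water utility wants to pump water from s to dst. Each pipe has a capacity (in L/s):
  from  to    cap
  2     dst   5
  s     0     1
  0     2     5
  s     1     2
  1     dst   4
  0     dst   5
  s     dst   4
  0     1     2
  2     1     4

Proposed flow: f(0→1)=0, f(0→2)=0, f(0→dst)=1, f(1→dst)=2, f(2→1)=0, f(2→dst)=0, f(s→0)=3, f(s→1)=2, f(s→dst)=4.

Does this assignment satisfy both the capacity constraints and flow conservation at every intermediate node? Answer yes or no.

Capacity violated on s→0: flow 3 > capacity 1.

No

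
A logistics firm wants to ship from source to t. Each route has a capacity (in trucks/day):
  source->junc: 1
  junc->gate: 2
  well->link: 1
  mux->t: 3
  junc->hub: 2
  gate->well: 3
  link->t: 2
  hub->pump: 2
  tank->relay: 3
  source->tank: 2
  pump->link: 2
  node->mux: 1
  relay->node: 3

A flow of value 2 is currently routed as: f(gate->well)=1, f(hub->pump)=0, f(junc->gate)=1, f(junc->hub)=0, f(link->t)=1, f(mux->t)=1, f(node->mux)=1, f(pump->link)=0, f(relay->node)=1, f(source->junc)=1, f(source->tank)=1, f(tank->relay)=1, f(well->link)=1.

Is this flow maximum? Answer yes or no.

Yes

Residual reachable from source: {node, relay, source, tank}; t is not reachable.
Saturated cut: node->mux, source->junc with total capacity 2 = current flow value. Flow is maximum.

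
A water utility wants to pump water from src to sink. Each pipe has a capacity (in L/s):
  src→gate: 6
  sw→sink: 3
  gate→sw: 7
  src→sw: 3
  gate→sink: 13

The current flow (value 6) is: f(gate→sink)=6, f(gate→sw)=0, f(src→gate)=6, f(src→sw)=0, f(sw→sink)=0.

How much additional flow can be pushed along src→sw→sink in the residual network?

Residual capacities along the path: src→sw: 3, sw→sink: 3.
Minimum is 3.

3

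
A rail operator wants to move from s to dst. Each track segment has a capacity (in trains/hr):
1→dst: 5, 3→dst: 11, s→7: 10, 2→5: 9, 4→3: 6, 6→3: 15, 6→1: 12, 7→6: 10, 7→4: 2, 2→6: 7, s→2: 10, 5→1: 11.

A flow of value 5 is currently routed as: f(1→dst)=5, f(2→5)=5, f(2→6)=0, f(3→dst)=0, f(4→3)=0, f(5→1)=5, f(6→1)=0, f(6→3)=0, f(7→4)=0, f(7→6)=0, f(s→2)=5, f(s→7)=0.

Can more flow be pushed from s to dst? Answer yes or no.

Residual path s→2→6→3→dst has bottleneck 5 > 0.
Pushing 5 along it raises the flow to 10, so the given flow is not maximum.

Yes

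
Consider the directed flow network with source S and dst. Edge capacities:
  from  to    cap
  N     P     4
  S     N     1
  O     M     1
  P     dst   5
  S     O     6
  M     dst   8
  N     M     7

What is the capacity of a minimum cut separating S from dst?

Max flow = 2 (via 2 augmenting paths).
In the residual at optimum, the set reachable from S is {O, S}.
Cut edges: S->N (cap 1), O->M (cap 1). Sum = 2.

2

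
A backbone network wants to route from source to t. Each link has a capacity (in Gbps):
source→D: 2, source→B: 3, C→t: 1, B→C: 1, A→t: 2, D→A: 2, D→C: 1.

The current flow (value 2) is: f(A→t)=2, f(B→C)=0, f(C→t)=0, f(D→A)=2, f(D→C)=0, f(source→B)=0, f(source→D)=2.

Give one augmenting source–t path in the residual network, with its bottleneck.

Residual along source→B→C→t: source→B: 3, B→C: 1, C→t: 1.
Bottleneck = min = 1.

source→B→C→t, bottleneck 1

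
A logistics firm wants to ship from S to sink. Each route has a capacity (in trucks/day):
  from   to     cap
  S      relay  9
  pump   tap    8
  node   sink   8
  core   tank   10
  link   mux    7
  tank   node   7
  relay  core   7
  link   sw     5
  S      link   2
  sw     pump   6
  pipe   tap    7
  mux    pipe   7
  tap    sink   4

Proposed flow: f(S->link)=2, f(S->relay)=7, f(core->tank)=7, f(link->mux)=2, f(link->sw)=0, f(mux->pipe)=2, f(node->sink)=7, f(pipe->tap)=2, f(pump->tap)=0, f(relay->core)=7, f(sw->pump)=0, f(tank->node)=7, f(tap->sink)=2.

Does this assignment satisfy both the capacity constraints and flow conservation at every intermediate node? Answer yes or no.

Every edge has 0 ≤ f(e) ≤ cap(e).
At each intermediate node, inflow equals outflow.

Yes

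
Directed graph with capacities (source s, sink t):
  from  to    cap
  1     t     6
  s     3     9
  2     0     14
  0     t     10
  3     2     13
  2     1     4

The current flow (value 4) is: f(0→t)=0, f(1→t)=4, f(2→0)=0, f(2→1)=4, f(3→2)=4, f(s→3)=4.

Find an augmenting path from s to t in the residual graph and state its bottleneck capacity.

Residual along s→3→2→0→t: s→3: 5, 3→2: 9, 2→0: 14, 0→t: 10.
Bottleneck = min = 5.

s→3→2→0→t, bottleneck 5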